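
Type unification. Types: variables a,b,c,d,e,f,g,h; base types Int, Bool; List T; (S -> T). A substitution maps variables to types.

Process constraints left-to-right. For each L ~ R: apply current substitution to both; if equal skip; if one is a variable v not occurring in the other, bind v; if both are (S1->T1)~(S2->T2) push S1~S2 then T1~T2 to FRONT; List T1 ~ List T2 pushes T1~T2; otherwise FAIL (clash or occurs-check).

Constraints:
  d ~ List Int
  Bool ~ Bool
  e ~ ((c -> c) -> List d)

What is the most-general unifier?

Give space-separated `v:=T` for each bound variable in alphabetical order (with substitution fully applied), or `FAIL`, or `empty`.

Answer: d:=List Int e:=((c -> c) -> List List Int)

Derivation:
step 1: unify d ~ List Int  [subst: {-} | 2 pending]
  bind d := List Int
step 2: unify Bool ~ Bool  [subst: {d:=List Int} | 1 pending]
  -> identical, skip
step 3: unify e ~ ((c -> c) -> List List Int)  [subst: {d:=List Int} | 0 pending]
  bind e := ((c -> c) -> List List Int)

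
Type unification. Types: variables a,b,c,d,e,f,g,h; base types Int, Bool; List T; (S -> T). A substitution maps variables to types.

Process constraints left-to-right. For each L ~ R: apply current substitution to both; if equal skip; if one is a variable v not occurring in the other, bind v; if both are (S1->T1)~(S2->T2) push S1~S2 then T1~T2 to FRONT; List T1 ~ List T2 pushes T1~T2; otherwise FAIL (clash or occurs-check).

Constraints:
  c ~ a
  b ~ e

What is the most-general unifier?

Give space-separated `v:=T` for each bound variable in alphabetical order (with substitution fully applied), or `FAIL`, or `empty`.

Answer: b:=e c:=a

Derivation:
step 1: unify c ~ a  [subst: {-} | 1 pending]
  bind c := a
step 2: unify b ~ e  [subst: {c:=a} | 0 pending]
  bind b := e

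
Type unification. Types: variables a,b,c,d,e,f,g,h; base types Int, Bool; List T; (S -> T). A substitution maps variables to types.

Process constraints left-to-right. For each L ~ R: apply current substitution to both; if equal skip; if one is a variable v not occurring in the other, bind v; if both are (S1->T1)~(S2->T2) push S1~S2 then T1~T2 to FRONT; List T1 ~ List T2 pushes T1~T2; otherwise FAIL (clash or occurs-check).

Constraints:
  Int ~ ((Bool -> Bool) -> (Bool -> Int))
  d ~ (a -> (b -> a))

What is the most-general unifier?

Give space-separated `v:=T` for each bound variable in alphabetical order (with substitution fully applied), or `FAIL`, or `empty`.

step 1: unify Int ~ ((Bool -> Bool) -> (Bool -> Int))  [subst: {-} | 1 pending]
  clash: Int vs ((Bool -> Bool) -> (Bool -> Int))

Answer: FAIL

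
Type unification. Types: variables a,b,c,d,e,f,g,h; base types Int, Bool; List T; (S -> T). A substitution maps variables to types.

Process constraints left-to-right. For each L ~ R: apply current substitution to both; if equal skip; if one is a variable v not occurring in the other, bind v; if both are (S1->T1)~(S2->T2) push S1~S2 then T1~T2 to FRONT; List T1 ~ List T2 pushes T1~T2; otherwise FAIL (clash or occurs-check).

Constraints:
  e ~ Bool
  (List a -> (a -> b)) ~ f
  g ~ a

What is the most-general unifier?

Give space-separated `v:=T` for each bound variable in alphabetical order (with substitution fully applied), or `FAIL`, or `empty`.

Answer: e:=Bool f:=(List a -> (a -> b)) g:=a

Derivation:
step 1: unify e ~ Bool  [subst: {-} | 2 pending]
  bind e := Bool
step 2: unify (List a -> (a -> b)) ~ f  [subst: {e:=Bool} | 1 pending]
  bind f := (List a -> (a -> b))
step 3: unify g ~ a  [subst: {e:=Bool, f:=(List a -> (a -> b))} | 0 pending]
  bind g := a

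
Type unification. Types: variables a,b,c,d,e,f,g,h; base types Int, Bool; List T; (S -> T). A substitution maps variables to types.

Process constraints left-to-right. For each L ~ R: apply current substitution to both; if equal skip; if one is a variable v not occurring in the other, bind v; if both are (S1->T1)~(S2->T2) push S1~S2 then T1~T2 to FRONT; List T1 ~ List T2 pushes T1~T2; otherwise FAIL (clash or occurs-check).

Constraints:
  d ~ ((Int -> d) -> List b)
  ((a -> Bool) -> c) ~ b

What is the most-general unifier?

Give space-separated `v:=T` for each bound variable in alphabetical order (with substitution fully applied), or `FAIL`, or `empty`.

Answer: FAIL

Derivation:
step 1: unify d ~ ((Int -> d) -> List b)  [subst: {-} | 1 pending]
  occurs-check fail: d in ((Int -> d) -> List b)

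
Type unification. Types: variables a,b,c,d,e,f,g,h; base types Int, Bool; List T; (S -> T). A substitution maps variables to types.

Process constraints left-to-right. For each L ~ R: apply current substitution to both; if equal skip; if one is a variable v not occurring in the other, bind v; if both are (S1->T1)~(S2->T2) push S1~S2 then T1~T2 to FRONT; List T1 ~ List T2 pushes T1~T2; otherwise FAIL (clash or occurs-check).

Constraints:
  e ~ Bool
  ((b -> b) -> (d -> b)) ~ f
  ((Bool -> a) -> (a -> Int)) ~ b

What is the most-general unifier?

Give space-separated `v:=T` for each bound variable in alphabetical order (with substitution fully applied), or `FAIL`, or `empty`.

Answer: b:=((Bool -> a) -> (a -> Int)) e:=Bool f:=((((Bool -> a) -> (a -> Int)) -> ((Bool -> a) -> (a -> Int))) -> (d -> ((Bool -> a) -> (a -> Int))))

Derivation:
step 1: unify e ~ Bool  [subst: {-} | 2 pending]
  bind e := Bool
step 2: unify ((b -> b) -> (d -> b)) ~ f  [subst: {e:=Bool} | 1 pending]
  bind f := ((b -> b) -> (d -> b))
step 3: unify ((Bool -> a) -> (a -> Int)) ~ b  [subst: {e:=Bool, f:=((b -> b) -> (d -> b))} | 0 pending]
  bind b := ((Bool -> a) -> (a -> Int))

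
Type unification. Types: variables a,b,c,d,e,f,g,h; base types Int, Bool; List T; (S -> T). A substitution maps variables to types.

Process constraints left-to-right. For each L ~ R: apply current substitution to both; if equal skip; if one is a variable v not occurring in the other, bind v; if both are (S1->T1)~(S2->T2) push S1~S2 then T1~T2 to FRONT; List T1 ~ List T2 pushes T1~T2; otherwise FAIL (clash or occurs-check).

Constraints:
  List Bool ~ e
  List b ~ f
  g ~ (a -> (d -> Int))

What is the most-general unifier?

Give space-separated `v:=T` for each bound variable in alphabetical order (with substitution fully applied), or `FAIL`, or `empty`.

Answer: e:=List Bool f:=List b g:=(a -> (d -> Int))

Derivation:
step 1: unify List Bool ~ e  [subst: {-} | 2 pending]
  bind e := List Bool
step 2: unify List b ~ f  [subst: {e:=List Bool} | 1 pending]
  bind f := List b
step 3: unify g ~ (a -> (d -> Int))  [subst: {e:=List Bool, f:=List b} | 0 pending]
  bind g := (a -> (d -> Int))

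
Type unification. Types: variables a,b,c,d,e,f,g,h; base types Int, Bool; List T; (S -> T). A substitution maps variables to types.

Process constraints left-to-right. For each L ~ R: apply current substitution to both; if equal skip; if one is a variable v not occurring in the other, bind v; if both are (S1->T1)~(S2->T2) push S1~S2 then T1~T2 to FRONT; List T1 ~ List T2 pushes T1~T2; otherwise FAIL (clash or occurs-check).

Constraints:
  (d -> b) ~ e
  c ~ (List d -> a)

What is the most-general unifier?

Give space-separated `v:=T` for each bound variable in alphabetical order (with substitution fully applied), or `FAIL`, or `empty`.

step 1: unify (d -> b) ~ e  [subst: {-} | 1 pending]
  bind e := (d -> b)
step 2: unify c ~ (List d -> a)  [subst: {e:=(d -> b)} | 0 pending]
  bind c := (List d -> a)

Answer: c:=(List d -> a) e:=(d -> b)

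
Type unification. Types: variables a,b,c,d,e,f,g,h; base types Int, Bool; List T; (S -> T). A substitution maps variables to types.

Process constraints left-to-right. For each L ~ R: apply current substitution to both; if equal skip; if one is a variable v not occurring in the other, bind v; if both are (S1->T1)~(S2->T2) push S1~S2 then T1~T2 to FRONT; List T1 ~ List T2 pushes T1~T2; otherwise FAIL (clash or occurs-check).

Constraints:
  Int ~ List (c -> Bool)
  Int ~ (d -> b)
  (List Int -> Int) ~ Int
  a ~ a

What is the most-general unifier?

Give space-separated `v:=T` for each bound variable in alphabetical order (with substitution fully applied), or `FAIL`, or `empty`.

step 1: unify Int ~ List (c -> Bool)  [subst: {-} | 3 pending]
  clash: Int vs List (c -> Bool)

Answer: FAIL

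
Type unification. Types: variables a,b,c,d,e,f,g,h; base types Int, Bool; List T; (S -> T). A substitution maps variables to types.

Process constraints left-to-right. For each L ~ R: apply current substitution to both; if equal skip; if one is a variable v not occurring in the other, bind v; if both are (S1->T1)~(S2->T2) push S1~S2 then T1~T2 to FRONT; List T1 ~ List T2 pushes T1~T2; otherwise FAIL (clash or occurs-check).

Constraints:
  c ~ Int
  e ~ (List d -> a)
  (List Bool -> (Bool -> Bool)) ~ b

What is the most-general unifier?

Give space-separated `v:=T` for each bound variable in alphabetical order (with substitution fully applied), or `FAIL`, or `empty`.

Answer: b:=(List Bool -> (Bool -> Bool)) c:=Int e:=(List d -> a)

Derivation:
step 1: unify c ~ Int  [subst: {-} | 2 pending]
  bind c := Int
step 2: unify e ~ (List d -> a)  [subst: {c:=Int} | 1 pending]
  bind e := (List d -> a)
step 3: unify (List Bool -> (Bool -> Bool)) ~ b  [subst: {c:=Int, e:=(List d -> a)} | 0 pending]
  bind b := (List Bool -> (Bool -> Bool))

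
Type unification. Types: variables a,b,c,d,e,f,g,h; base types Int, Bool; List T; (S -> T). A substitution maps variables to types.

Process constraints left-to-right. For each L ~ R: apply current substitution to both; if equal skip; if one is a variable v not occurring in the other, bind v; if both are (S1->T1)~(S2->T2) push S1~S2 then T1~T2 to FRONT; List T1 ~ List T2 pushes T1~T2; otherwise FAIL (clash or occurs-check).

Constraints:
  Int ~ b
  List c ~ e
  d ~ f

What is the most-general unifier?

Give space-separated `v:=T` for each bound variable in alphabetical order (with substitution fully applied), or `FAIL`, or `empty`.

Answer: b:=Int d:=f e:=List c

Derivation:
step 1: unify Int ~ b  [subst: {-} | 2 pending]
  bind b := Int
step 2: unify List c ~ e  [subst: {b:=Int} | 1 pending]
  bind e := List c
step 3: unify d ~ f  [subst: {b:=Int, e:=List c} | 0 pending]
  bind d := f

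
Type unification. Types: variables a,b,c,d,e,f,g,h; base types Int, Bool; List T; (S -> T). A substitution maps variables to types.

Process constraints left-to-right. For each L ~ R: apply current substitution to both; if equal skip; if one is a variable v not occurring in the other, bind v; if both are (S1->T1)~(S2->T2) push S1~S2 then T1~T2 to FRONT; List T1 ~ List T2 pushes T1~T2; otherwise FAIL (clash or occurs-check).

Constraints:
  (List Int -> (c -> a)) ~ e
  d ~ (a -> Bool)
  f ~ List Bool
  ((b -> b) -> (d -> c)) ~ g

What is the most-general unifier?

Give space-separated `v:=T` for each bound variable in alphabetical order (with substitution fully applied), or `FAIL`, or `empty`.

step 1: unify (List Int -> (c -> a)) ~ e  [subst: {-} | 3 pending]
  bind e := (List Int -> (c -> a))
step 2: unify d ~ (a -> Bool)  [subst: {e:=(List Int -> (c -> a))} | 2 pending]
  bind d := (a -> Bool)
step 3: unify f ~ List Bool  [subst: {e:=(List Int -> (c -> a)), d:=(a -> Bool)} | 1 pending]
  bind f := List Bool
step 4: unify ((b -> b) -> ((a -> Bool) -> c)) ~ g  [subst: {e:=(List Int -> (c -> a)), d:=(a -> Bool), f:=List Bool} | 0 pending]
  bind g := ((b -> b) -> ((a -> Bool) -> c))

Answer: d:=(a -> Bool) e:=(List Int -> (c -> a)) f:=List Bool g:=((b -> b) -> ((a -> Bool) -> c))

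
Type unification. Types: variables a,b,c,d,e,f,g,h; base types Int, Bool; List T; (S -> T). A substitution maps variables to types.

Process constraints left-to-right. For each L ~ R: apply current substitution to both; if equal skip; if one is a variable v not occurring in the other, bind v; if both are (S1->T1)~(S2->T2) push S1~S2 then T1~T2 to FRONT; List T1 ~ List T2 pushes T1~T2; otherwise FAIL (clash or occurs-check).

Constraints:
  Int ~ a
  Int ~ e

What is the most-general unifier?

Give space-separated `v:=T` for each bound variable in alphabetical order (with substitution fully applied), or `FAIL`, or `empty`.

Answer: a:=Int e:=Int

Derivation:
step 1: unify Int ~ a  [subst: {-} | 1 pending]
  bind a := Int
step 2: unify Int ~ e  [subst: {a:=Int} | 0 pending]
  bind e := Int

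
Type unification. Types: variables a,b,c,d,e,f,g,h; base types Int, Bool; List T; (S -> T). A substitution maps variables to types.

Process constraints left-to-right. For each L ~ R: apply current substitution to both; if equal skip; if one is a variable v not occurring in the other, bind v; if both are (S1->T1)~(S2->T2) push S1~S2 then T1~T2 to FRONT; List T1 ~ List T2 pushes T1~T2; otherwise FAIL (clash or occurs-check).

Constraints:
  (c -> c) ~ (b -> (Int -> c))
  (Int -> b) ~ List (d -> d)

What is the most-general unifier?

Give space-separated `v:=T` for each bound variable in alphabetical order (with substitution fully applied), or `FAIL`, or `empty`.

Answer: FAIL

Derivation:
step 1: unify (c -> c) ~ (b -> (Int -> c))  [subst: {-} | 1 pending]
  -> decompose arrow: push c~b, c~(Int -> c)
step 2: unify c ~ b  [subst: {-} | 2 pending]
  bind c := b
step 3: unify b ~ (Int -> b)  [subst: {c:=b} | 1 pending]
  occurs-check fail: b in (Int -> b)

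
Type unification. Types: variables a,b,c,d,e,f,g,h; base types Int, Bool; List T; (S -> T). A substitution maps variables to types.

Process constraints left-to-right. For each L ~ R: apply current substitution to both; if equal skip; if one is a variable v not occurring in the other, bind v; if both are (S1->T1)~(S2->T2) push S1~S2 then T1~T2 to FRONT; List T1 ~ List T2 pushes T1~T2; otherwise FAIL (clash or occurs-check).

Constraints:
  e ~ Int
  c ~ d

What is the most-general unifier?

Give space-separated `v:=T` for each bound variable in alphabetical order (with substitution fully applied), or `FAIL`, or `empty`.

Answer: c:=d e:=Int

Derivation:
step 1: unify e ~ Int  [subst: {-} | 1 pending]
  bind e := Int
step 2: unify c ~ d  [subst: {e:=Int} | 0 pending]
  bind c := d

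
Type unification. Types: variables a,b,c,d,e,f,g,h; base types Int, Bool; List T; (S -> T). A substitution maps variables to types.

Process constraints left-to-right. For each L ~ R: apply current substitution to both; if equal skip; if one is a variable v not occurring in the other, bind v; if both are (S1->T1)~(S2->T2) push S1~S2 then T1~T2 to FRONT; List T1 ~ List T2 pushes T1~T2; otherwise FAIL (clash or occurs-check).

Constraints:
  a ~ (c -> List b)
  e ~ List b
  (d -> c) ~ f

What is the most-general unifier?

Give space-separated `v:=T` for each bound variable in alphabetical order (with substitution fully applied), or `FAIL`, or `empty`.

step 1: unify a ~ (c -> List b)  [subst: {-} | 2 pending]
  bind a := (c -> List b)
step 2: unify e ~ List b  [subst: {a:=(c -> List b)} | 1 pending]
  bind e := List b
step 3: unify (d -> c) ~ f  [subst: {a:=(c -> List b), e:=List b} | 0 pending]
  bind f := (d -> c)

Answer: a:=(c -> List b) e:=List b f:=(d -> c)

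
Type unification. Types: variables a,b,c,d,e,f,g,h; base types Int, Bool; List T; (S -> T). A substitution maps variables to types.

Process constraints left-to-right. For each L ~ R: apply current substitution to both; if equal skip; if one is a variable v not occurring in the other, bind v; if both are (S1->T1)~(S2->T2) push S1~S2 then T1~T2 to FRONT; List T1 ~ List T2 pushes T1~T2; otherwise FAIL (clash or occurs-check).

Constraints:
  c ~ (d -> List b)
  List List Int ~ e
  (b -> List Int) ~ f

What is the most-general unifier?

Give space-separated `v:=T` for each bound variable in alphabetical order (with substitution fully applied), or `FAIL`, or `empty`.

step 1: unify c ~ (d -> List b)  [subst: {-} | 2 pending]
  bind c := (d -> List b)
step 2: unify List List Int ~ e  [subst: {c:=(d -> List b)} | 1 pending]
  bind e := List List Int
step 3: unify (b -> List Int) ~ f  [subst: {c:=(d -> List b), e:=List List Int} | 0 pending]
  bind f := (b -> List Int)

Answer: c:=(d -> List b) e:=List List Int f:=(b -> List Int)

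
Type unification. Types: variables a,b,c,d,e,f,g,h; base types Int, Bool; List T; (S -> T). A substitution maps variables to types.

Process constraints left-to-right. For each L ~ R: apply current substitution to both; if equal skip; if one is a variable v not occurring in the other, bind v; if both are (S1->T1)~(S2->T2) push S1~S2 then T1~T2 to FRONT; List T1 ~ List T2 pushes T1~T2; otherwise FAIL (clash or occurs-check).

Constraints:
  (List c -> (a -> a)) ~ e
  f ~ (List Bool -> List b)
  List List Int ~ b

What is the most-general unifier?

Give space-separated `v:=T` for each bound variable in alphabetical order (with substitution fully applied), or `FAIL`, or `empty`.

step 1: unify (List c -> (a -> a)) ~ e  [subst: {-} | 2 pending]
  bind e := (List c -> (a -> a))
step 2: unify f ~ (List Bool -> List b)  [subst: {e:=(List c -> (a -> a))} | 1 pending]
  bind f := (List Bool -> List b)
step 3: unify List List Int ~ b  [subst: {e:=(List c -> (a -> a)), f:=(List Bool -> List b)} | 0 pending]
  bind b := List List Int

Answer: b:=List List Int e:=(List c -> (a -> a)) f:=(List Bool -> List List List Int)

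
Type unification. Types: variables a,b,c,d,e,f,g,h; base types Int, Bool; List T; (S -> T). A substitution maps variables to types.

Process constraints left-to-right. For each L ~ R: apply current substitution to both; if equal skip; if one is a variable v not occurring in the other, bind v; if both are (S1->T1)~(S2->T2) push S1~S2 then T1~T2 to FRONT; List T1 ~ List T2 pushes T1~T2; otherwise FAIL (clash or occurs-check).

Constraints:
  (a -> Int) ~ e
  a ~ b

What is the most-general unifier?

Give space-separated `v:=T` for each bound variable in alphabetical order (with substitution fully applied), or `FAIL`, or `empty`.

Answer: a:=b e:=(b -> Int)

Derivation:
step 1: unify (a -> Int) ~ e  [subst: {-} | 1 pending]
  bind e := (a -> Int)
step 2: unify a ~ b  [subst: {e:=(a -> Int)} | 0 pending]
  bind a := b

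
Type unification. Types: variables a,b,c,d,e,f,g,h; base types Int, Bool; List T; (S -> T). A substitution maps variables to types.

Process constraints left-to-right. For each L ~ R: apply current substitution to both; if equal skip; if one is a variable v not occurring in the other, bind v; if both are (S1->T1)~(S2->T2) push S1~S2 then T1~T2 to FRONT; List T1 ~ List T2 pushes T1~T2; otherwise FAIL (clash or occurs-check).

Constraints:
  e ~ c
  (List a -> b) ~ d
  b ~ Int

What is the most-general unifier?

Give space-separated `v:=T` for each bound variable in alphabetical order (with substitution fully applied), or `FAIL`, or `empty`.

Answer: b:=Int d:=(List a -> Int) e:=c

Derivation:
step 1: unify e ~ c  [subst: {-} | 2 pending]
  bind e := c
step 2: unify (List a -> b) ~ d  [subst: {e:=c} | 1 pending]
  bind d := (List a -> b)
step 3: unify b ~ Int  [subst: {e:=c, d:=(List a -> b)} | 0 pending]
  bind b := Int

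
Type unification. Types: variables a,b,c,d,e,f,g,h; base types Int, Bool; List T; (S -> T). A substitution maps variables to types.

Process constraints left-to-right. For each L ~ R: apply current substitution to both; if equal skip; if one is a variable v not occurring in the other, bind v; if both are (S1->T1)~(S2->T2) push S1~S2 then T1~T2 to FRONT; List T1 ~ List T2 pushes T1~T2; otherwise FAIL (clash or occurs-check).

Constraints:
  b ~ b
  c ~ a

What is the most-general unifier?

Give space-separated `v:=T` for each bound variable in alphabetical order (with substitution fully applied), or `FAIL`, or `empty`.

Answer: c:=a

Derivation:
step 1: unify b ~ b  [subst: {-} | 1 pending]
  -> identical, skip
step 2: unify c ~ a  [subst: {-} | 0 pending]
  bind c := a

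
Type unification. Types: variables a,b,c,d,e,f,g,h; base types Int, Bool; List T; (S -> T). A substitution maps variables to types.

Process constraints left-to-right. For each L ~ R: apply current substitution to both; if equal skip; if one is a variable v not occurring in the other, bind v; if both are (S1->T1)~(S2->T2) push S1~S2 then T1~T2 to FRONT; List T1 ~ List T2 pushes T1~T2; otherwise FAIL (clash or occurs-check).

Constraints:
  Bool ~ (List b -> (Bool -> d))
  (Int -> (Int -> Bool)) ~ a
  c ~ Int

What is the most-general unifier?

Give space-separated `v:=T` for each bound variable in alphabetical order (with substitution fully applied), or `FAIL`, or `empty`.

Answer: FAIL

Derivation:
step 1: unify Bool ~ (List b -> (Bool -> d))  [subst: {-} | 2 pending]
  clash: Bool vs (List b -> (Bool -> d))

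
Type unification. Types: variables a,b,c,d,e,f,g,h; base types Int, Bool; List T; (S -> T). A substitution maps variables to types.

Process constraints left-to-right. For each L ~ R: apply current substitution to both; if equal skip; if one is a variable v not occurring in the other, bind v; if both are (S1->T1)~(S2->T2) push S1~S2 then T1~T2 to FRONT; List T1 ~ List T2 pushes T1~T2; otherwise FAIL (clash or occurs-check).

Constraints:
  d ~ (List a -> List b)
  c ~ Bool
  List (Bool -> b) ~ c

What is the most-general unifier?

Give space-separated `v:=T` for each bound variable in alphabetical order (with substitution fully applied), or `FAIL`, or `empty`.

Answer: FAIL

Derivation:
step 1: unify d ~ (List a -> List b)  [subst: {-} | 2 pending]
  bind d := (List a -> List b)
step 2: unify c ~ Bool  [subst: {d:=(List a -> List b)} | 1 pending]
  bind c := Bool
step 3: unify List (Bool -> b) ~ Bool  [subst: {d:=(List a -> List b), c:=Bool} | 0 pending]
  clash: List (Bool -> b) vs Bool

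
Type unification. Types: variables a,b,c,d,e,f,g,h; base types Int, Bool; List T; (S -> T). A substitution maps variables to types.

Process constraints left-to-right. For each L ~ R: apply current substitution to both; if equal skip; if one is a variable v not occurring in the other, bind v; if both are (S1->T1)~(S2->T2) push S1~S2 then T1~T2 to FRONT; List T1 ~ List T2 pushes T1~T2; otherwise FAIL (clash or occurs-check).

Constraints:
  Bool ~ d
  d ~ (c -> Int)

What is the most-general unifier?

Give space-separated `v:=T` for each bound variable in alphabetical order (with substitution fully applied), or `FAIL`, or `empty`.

step 1: unify Bool ~ d  [subst: {-} | 1 pending]
  bind d := Bool
step 2: unify Bool ~ (c -> Int)  [subst: {d:=Bool} | 0 pending]
  clash: Bool vs (c -> Int)

Answer: FAIL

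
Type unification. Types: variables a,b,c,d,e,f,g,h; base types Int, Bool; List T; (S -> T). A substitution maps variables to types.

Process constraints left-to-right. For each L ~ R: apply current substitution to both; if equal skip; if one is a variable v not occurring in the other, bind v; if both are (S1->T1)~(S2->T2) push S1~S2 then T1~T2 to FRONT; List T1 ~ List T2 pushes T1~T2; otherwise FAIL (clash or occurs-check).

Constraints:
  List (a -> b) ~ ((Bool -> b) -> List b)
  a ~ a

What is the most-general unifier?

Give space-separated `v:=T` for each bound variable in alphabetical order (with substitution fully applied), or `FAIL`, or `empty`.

Answer: FAIL

Derivation:
step 1: unify List (a -> b) ~ ((Bool -> b) -> List b)  [subst: {-} | 1 pending]
  clash: List (a -> b) vs ((Bool -> b) -> List b)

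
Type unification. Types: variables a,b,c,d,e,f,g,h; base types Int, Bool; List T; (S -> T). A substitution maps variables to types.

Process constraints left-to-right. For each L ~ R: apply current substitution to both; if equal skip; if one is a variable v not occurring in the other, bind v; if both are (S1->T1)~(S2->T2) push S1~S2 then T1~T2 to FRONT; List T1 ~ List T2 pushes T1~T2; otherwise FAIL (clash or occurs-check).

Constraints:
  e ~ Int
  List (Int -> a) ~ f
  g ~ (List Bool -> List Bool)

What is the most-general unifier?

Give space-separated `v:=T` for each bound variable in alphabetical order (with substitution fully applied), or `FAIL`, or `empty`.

Answer: e:=Int f:=List (Int -> a) g:=(List Bool -> List Bool)

Derivation:
step 1: unify e ~ Int  [subst: {-} | 2 pending]
  bind e := Int
step 2: unify List (Int -> a) ~ f  [subst: {e:=Int} | 1 pending]
  bind f := List (Int -> a)
step 3: unify g ~ (List Bool -> List Bool)  [subst: {e:=Int, f:=List (Int -> a)} | 0 pending]
  bind g := (List Bool -> List Bool)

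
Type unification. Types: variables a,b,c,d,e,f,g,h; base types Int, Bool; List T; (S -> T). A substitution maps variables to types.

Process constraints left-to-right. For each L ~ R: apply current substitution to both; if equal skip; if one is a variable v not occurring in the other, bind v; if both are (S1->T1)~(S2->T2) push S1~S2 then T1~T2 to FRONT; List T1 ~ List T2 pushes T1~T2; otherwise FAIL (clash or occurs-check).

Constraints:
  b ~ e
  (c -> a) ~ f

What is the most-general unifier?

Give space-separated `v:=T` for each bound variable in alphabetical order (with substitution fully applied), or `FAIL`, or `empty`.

Answer: b:=e f:=(c -> a)

Derivation:
step 1: unify b ~ e  [subst: {-} | 1 pending]
  bind b := e
step 2: unify (c -> a) ~ f  [subst: {b:=e} | 0 pending]
  bind f := (c -> a)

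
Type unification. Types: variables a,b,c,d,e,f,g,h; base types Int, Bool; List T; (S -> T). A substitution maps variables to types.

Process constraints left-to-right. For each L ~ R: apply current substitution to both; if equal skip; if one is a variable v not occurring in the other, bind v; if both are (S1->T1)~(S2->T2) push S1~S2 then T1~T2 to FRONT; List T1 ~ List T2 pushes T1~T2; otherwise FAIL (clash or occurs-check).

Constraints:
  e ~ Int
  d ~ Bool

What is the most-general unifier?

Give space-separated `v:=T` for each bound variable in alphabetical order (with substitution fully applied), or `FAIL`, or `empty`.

step 1: unify e ~ Int  [subst: {-} | 1 pending]
  bind e := Int
step 2: unify d ~ Bool  [subst: {e:=Int} | 0 pending]
  bind d := Bool

Answer: d:=Bool e:=Int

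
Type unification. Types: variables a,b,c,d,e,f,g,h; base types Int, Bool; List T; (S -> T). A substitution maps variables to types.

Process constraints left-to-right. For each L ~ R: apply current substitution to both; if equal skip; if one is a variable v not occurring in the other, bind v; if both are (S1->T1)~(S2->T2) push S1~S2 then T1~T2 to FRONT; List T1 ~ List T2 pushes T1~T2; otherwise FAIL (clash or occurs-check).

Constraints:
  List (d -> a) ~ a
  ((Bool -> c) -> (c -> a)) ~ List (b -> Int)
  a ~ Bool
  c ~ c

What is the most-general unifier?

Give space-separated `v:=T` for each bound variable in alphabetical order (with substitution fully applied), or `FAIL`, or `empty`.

Answer: FAIL

Derivation:
step 1: unify List (d -> a) ~ a  [subst: {-} | 3 pending]
  occurs-check fail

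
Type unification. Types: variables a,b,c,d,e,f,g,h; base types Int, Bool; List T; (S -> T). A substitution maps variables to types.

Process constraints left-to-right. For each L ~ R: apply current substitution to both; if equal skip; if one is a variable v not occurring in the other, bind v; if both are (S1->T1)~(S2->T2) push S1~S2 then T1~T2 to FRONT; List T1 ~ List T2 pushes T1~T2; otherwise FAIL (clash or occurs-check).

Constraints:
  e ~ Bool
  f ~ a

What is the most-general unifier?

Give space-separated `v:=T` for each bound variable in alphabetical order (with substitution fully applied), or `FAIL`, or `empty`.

Answer: e:=Bool f:=a

Derivation:
step 1: unify e ~ Bool  [subst: {-} | 1 pending]
  bind e := Bool
step 2: unify f ~ a  [subst: {e:=Bool} | 0 pending]
  bind f := a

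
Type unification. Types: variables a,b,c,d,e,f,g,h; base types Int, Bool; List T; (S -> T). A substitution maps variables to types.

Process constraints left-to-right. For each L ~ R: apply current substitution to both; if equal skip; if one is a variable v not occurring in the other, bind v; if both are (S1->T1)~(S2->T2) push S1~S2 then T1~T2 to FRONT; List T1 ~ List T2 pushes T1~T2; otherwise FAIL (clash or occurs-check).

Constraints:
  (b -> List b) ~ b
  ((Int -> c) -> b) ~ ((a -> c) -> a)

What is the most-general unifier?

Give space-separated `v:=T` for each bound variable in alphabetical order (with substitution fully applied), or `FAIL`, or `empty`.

Answer: FAIL

Derivation:
step 1: unify (b -> List b) ~ b  [subst: {-} | 1 pending]
  occurs-check fail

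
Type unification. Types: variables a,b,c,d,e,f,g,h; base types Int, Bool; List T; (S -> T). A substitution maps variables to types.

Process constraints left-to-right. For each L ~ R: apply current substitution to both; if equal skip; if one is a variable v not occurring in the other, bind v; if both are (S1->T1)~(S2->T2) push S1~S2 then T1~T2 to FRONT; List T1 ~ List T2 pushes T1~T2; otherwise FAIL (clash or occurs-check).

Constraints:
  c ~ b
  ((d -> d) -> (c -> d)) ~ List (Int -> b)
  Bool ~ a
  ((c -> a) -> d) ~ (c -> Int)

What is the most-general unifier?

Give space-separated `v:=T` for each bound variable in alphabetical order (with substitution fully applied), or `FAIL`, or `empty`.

Answer: FAIL

Derivation:
step 1: unify c ~ b  [subst: {-} | 3 pending]
  bind c := b
step 2: unify ((d -> d) -> (b -> d)) ~ List (Int -> b)  [subst: {c:=b} | 2 pending]
  clash: ((d -> d) -> (b -> d)) vs List (Int -> b)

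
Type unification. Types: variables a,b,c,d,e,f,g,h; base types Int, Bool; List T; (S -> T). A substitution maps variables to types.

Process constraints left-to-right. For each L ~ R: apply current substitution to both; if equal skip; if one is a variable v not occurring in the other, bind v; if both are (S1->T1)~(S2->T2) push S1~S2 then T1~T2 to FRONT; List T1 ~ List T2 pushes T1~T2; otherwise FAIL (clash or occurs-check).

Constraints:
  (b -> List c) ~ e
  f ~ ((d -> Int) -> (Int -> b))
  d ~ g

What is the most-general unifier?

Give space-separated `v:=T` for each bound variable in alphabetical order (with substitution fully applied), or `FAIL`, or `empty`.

step 1: unify (b -> List c) ~ e  [subst: {-} | 2 pending]
  bind e := (b -> List c)
step 2: unify f ~ ((d -> Int) -> (Int -> b))  [subst: {e:=(b -> List c)} | 1 pending]
  bind f := ((d -> Int) -> (Int -> b))
step 3: unify d ~ g  [subst: {e:=(b -> List c), f:=((d -> Int) -> (Int -> b))} | 0 pending]
  bind d := g

Answer: d:=g e:=(b -> List c) f:=((g -> Int) -> (Int -> b))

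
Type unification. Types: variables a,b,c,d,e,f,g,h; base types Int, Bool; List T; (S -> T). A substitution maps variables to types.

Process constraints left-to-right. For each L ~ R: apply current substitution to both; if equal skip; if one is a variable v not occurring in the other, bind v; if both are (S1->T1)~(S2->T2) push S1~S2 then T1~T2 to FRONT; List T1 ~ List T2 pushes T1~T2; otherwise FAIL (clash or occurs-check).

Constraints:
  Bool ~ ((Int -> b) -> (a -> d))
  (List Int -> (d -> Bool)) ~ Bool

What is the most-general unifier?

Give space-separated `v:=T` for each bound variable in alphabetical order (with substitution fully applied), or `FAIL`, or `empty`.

step 1: unify Bool ~ ((Int -> b) -> (a -> d))  [subst: {-} | 1 pending]
  clash: Bool vs ((Int -> b) -> (a -> d))

Answer: FAIL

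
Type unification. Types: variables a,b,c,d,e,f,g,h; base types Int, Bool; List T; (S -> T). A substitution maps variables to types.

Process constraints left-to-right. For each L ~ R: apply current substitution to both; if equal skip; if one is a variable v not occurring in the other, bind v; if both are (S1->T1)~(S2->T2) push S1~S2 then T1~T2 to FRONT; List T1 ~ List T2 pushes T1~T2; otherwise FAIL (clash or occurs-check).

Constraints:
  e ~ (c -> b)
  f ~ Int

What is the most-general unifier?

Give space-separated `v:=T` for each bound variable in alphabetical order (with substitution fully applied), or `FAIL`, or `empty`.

Answer: e:=(c -> b) f:=Int

Derivation:
step 1: unify e ~ (c -> b)  [subst: {-} | 1 pending]
  bind e := (c -> b)
step 2: unify f ~ Int  [subst: {e:=(c -> b)} | 0 pending]
  bind f := Int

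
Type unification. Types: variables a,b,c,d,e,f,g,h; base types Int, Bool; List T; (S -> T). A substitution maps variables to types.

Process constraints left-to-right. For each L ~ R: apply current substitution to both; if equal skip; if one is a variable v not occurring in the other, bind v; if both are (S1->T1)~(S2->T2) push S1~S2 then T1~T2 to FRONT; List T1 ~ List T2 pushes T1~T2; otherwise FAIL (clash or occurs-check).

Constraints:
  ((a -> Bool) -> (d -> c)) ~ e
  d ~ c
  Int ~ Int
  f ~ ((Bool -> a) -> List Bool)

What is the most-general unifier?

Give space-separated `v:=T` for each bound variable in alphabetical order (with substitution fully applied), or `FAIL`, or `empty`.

step 1: unify ((a -> Bool) -> (d -> c)) ~ e  [subst: {-} | 3 pending]
  bind e := ((a -> Bool) -> (d -> c))
step 2: unify d ~ c  [subst: {e:=((a -> Bool) -> (d -> c))} | 2 pending]
  bind d := c
step 3: unify Int ~ Int  [subst: {e:=((a -> Bool) -> (d -> c)), d:=c} | 1 pending]
  -> identical, skip
step 4: unify f ~ ((Bool -> a) -> List Bool)  [subst: {e:=((a -> Bool) -> (d -> c)), d:=c} | 0 pending]
  bind f := ((Bool -> a) -> List Bool)

Answer: d:=c e:=((a -> Bool) -> (c -> c)) f:=((Bool -> a) -> List Bool)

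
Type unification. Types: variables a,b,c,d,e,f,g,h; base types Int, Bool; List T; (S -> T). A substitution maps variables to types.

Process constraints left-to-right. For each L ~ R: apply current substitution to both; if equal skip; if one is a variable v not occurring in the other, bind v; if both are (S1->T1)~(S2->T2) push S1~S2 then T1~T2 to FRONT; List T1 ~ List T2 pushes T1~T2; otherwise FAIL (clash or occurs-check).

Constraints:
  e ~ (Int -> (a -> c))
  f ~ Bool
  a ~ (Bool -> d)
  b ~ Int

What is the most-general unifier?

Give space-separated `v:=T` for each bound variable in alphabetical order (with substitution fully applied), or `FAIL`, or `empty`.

Answer: a:=(Bool -> d) b:=Int e:=(Int -> ((Bool -> d) -> c)) f:=Bool

Derivation:
step 1: unify e ~ (Int -> (a -> c))  [subst: {-} | 3 pending]
  bind e := (Int -> (a -> c))
step 2: unify f ~ Bool  [subst: {e:=(Int -> (a -> c))} | 2 pending]
  bind f := Bool
step 3: unify a ~ (Bool -> d)  [subst: {e:=(Int -> (a -> c)), f:=Bool} | 1 pending]
  bind a := (Bool -> d)
step 4: unify b ~ Int  [subst: {e:=(Int -> (a -> c)), f:=Bool, a:=(Bool -> d)} | 0 pending]
  bind b := Int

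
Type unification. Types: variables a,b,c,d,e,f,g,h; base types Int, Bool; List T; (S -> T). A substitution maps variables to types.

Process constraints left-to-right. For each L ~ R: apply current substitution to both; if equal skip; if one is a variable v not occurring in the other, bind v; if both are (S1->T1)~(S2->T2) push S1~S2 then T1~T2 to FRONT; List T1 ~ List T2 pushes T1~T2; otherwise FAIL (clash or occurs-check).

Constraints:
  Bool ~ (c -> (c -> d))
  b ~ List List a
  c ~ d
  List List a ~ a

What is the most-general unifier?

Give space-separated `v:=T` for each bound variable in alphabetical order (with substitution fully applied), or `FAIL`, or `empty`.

Answer: FAIL

Derivation:
step 1: unify Bool ~ (c -> (c -> d))  [subst: {-} | 3 pending]
  clash: Bool vs (c -> (c -> d))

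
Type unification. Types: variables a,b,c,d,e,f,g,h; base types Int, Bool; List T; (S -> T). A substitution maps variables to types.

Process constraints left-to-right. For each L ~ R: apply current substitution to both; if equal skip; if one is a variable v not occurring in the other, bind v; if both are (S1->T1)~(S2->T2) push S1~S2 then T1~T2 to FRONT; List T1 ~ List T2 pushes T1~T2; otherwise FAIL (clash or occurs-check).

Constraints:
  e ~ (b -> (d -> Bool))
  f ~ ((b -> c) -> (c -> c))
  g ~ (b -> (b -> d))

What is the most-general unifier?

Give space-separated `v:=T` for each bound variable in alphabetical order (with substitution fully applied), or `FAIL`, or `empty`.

step 1: unify e ~ (b -> (d -> Bool))  [subst: {-} | 2 pending]
  bind e := (b -> (d -> Bool))
step 2: unify f ~ ((b -> c) -> (c -> c))  [subst: {e:=(b -> (d -> Bool))} | 1 pending]
  bind f := ((b -> c) -> (c -> c))
step 3: unify g ~ (b -> (b -> d))  [subst: {e:=(b -> (d -> Bool)), f:=((b -> c) -> (c -> c))} | 0 pending]
  bind g := (b -> (b -> d))

Answer: e:=(b -> (d -> Bool)) f:=((b -> c) -> (c -> c)) g:=(b -> (b -> d))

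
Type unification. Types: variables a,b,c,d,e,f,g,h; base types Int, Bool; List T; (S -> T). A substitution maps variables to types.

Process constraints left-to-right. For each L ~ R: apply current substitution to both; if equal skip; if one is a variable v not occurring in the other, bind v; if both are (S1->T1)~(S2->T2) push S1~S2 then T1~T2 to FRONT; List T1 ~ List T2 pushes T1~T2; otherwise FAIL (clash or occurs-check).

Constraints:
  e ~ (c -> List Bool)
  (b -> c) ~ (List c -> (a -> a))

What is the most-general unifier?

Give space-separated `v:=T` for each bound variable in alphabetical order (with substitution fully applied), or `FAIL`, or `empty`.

Answer: b:=List (a -> a) c:=(a -> a) e:=((a -> a) -> List Bool)

Derivation:
step 1: unify e ~ (c -> List Bool)  [subst: {-} | 1 pending]
  bind e := (c -> List Bool)
step 2: unify (b -> c) ~ (List c -> (a -> a))  [subst: {e:=(c -> List Bool)} | 0 pending]
  -> decompose arrow: push b~List c, c~(a -> a)
step 3: unify b ~ List c  [subst: {e:=(c -> List Bool)} | 1 pending]
  bind b := List c
step 4: unify c ~ (a -> a)  [subst: {e:=(c -> List Bool), b:=List c} | 0 pending]
  bind c := (a -> a)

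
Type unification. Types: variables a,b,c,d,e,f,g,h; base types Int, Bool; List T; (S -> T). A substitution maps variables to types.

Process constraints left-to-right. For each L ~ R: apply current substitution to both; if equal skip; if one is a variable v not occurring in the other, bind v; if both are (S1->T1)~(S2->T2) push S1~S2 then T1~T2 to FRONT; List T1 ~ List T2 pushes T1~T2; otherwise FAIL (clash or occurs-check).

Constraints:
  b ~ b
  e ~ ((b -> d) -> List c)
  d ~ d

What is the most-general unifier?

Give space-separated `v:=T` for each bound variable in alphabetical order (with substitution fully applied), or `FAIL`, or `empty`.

Answer: e:=((b -> d) -> List c)

Derivation:
step 1: unify b ~ b  [subst: {-} | 2 pending]
  -> identical, skip
step 2: unify e ~ ((b -> d) -> List c)  [subst: {-} | 1 pending]
  bind e := ((b -> d) -> List c)
step 3: unify d ~ d  [subst: {e:=((b -> d) -> List c)} | 0 pending]
  -> identical, skip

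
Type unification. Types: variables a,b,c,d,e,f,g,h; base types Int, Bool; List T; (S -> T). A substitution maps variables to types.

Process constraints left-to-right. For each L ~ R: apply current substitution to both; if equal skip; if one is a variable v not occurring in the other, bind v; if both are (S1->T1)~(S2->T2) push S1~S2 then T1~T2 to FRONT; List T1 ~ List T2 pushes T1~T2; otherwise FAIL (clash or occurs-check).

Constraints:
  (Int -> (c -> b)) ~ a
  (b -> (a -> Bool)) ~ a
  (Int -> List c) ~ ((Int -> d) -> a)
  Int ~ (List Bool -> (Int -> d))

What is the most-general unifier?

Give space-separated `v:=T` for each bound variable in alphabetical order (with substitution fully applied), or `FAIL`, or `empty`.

step 1: unify (Int -> (c -> b)) ~ a  [subst: {-} | 3 pending]
  bind a := (Int -> (c -> b))
step 2: unify (b -> ((Int -> (c -> b)) -> Bool)) ~ (Int -> (c -> b))  [subst: {a:=(Int -> (c -> b))} | 2 pending]
  -> decompose arrow: push b~Int, ((Int -> (c -> b)) -> Bool)~(c -> b)
step 3: unify b ~ Int  [subst: {a:=(Int -> (c -> b))} | 3 pending]
  bind b := Int
step 4: unify ((Int -> (c -> Int)) -> Bool) ~ (c -> Int)  [subst: {a:=(Int -> (c -> b)), b:=Int} | 2 pending]
  -> decompose arrow: push (Int -> (c -> Int))~c, Bool~Int
step 5: unify (Int -> (c -> Int)) ~ c  [subst: {a:=(Int -> (c -> b)), b:=Int} | 3 pending]
  occurs-check fail

Answer: FAIL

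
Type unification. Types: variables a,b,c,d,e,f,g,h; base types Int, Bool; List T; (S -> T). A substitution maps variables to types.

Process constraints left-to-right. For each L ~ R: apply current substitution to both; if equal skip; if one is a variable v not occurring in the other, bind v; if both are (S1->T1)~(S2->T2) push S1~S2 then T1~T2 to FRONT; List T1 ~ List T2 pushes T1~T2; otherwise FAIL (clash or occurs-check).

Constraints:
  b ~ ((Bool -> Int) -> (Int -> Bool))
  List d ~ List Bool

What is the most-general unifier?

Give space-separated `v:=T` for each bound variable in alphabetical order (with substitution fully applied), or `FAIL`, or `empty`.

Answer: b:=((Bool -> Int) -> (Int -> Bool)) d:=Bool

Derivation:
step 1: unify b ~ ((Bool -> Int) -> (Int -> Bool))  [subst: {-} | 1 pending]
  bind b := ((Bool -> Int) -> (Int -> Bool))
step 2: unify List d ~ List Bool  [subst: {b:=((Bool -> Int) -> (Int -> Bool))} | 0 pending]
  -> decompose List: push d~Bool
step 3: unify d ~ Bool  [subst: {b:=((Bool -> Int) -> (Int -> Bool))} | 0 pending]
  bind d := Bool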